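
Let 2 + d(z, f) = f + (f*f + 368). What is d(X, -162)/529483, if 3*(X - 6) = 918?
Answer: 26448/529483 ≈ 0.049951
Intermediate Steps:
X = 312 (X = 6 + (⅓)*918 = 6 + 306 = 312)
d(z, f) = 366 + f + f² (d(z, f) = -2 + (f + (f*f + 368)) = -2 + (f + (f² + 368)) = -2 + (f + (368 + f²)) = -2 + (368 + f + f²) = 366 + f + f²)
d(X, -162)/529483 = (366 - 162 + (-162)²)/529483 = (366 - 162 + 26244)*(1/529483) = 26448*(1/529483) = 26448/529483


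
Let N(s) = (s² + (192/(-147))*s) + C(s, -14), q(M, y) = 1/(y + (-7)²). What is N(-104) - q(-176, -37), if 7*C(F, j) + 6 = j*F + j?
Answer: 6560255/588 ≈ 11157.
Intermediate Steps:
C(F, j) = -6/7 + j/7 + F*j/7 (C(F, j) = -6/7 + (j*F + j)/7 = -6/7 + (F*j + j)/7 = -6/7 + (j + F*j)/7 = -6/7 + (j/7 + F*j/7) = -6/7 + j/7 + F*j/7)
q(M, y) = 1/(49 + y) (q(M, y) = 1/(y + 49) = 1/(49 + y))
N(s) = -20/7 + s² - 162*s/49 (N(s) = (s² + (192/(-147))*s) + (-6/7 + (⅐)*(-14) + (⅐)*s*(-14)) = (s² + (192*(-1/147))*s) + (-6/7 - 2 - 2*s) = (s² - 64*s/49) + (-20/7 - 2*s) = -20/7 + s² - 162*s/49)
N(-104) - q(-176, -37) = (-20/7 + (-104)² - 162/49*(-104)) - 1/(49 - 37) = (-20/7 + 10816 + 16848/49) - 1/12 = 546692/49 - 1*1/12 = 546692/49 - 1/12 = 6560255/588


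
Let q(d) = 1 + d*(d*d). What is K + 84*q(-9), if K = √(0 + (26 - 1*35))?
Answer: -61152 + 3*I ≈ -61152.0 + 3.0*I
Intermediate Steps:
q(d) = 1 + d³ (q(d) = 1 + d*d² = 1 + d³)
K = 3*I (K = √(0 + (26 - 35)) = √(0 - 9) = √(-9) = 3*I ≈ 3.0*I)
K + 84*q(-9) = 3*I + 84*(1 + (-9)³) = 3*I + 84*(1 - 729) = 3*I + 84*(-728) = 3*I - 61152 = -61152 + 3*I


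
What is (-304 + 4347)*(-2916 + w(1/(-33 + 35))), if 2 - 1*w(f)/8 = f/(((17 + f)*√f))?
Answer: -11724700 - 32344*√2/35 ≈ -1.1726e+7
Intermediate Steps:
w(f) = 16 - 8*√f/(17 + f) (w(f) = 16 - 8*f/((17 + f)*√f) = 16 - 8*f/(√f*(17 + f)) = 16 - 8*f*1/(√f*(17 + f)) = 16 - 8*√f/(17 + f))
(-304 + 4347)*(-2916 + w(1/(-33 + 35))) = (-304 + 4347)*(-2916 + 8*(34 - √(1/(-33 + 35)) + 2/(-33 + 35))/(17 + 1/(-33 + 35))) = 4043*(-2916 + 8*(34 - √(1/2) + 2/2)/(17 + 1/2)) = 4043*(-2916 + 8*(34 - √(½) + 2*(½))/(17 + ½)) = 4043*(-2916 + 8*(34 - √2/2 + 1)/(35/2)) = 4043*(-2916 + 8*(2/35)*(34 - √2/2 + 1)) = 4043*(-2916 + 8*(2/35)*(35 - √2/2)) = 4043*(-2916 + (16 - 8*√2/35)) = 4043*(-2900 - 8*√2/35) = -11724700 - 32344*√2/35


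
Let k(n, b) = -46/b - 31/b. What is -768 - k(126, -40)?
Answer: -30797/40 ≈ -769.92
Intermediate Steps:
k(n, b) = -77/b
-768 - k(126, -40) = -768 - (-77)/(-40) = -768 - (-77)*(-1)/40 = -768 - 1*77/40 = -768 - 77/40 = -30797/40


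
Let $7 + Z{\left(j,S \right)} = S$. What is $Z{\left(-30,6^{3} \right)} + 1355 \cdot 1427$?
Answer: $1933794$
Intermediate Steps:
$Z{\left(j,S \right)} = -7 + S$
$Z{\left(-30,6^{3} \right)} + 1355 \cdot 1427 = \left(-7 + 6^{3}\right) + 1355 \cdot 1427 = \left(-7 + 216\right) + 1933585 = 209 + 1933585 = 1933794$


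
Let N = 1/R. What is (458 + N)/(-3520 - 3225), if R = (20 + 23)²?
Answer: -846843/12471505 ≈ -0.067902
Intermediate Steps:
R = 1849 (R = 43² = 1849)
N = 1/1849 ≈ 0.00054083
(458 + N)/(-3520 - 3225) = (458 + 1/1849)/(-3520 - 3225) = (846843/1849)/(-6745) = (846843/1849)*(-1/6745) = -846843/12471505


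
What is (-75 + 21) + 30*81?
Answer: 2376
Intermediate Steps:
(-75 + 21) + 30*81 = -54 + 2430 = 2376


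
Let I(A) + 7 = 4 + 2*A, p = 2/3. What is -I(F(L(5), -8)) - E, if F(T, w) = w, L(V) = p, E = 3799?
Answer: -3780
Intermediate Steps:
p = ⅔ (p = 2*(⅓) = ⅔ ≈ 0.66667)
L(V) = ⅔
I(A) = -3 + 2*A (I(A) = -7 + (4 + 2*A) = -3 + 2*A)
-I(F(L(5), -8)) - E = -(-3 + 2*(-8)) - 1*3799 = -(-3 - 16) - 3799 = -1*(-19) - 3799 = 19 - 3799 = -3780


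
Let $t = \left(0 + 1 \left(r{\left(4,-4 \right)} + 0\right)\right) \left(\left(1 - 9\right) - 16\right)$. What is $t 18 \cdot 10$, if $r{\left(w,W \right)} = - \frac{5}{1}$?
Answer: $21600$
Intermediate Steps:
$r{\left(w,W \right)} = -5$ ($r{\left(w,W \right)} = \left(-5\right) 1 = -5$)
$t = 120$ ($t = \left(0 + 1 \left(-5 + 0\right)\right) \left(\left(1 - 9\right) - 16\right) = \left(0 + 1 \left(-5\right)\right) \left(-8 - 16\right) = \left(0 - 5\right) \left(-24\right) = \left(-5\right) \left(-24\right) = 120$)
$t 18 \cdot 10 = 120 \cdot 18 \cdot 10 = 2160 \cdot 10 = 21600$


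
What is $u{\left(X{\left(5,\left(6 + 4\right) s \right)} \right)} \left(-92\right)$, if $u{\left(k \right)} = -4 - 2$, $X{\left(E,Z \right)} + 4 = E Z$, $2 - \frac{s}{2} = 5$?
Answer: $552$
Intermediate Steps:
$s = -6$ ($s = 4 - 10 = -6$)
$X{\left(E,Z \right)} = -4 + E Z$
$u{\left(k \right)} = -6$ ($u{\left(k \right)} = -4 - 2 = -6$)
$u{\left(X{\left(5,\left(6 + 4\right) s \right)} \right)} \left(-92\right) = \left(-6\right) \left(-92\right) = 552$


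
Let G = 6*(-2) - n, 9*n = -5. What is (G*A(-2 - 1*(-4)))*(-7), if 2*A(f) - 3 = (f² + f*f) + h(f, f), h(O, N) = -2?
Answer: 721/2 ≈ 360.50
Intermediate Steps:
n = -5/9 (n = (⅑)*(-5) = -5/9 ≈ -0.55556)
A(f) = ½ + f² (A(f) = 3/2 + ((f² + f*f) - 2)/2 = 3/2 + ((f² + f²) - 2)/2 = 3/2 + (2*f² - 2)/2 = 3/2 + (-2 + 2*f²)/2 = 3/2 + (-1 + f²) = ½ + f²)
G = -103/9 (G = 6*(-2) - 1*(-5/9) = -12 + 5/9 = -103/9 ≈ -11.444)
(G*A(-2 - 1*(-4)))*(-7) = -103*(½ + (-2 - 1*(-4))²)/9*(-7) = -103*(½ + (-2 + 4)²)/9*(-7) = -103*(½ + 2²)/9*(-7) = -103*(½ + 4)/9*(-7) = -103/9*9/2*(-7) = -103/2*(-7) = 721/2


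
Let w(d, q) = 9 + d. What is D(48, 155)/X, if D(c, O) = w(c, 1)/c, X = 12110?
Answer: 19/193760 ≈ 9.8059e-5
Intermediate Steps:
D(c, O) = (9 + c)/c
D(48, 155)/X = ((9 + 48)/48)/12110 = ((1/48)*57)*(1/12110) = (19/16)*(1/12110) = 19/193760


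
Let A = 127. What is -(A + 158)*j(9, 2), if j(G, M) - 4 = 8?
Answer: -3420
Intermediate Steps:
j(G, M) = 12 (j(G, M) = 4 + 8 = 12)
-(A + 158)*j(9, 2) = -(127 + 158)*12 = -285*12 = -1*3420 = -3420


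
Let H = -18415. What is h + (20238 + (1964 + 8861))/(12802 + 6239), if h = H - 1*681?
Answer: -363575873/19041 ≈ -19094.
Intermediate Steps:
h = -19096 (h = -18415 - 1*681 = -18415 - 681 = -19096)
h + (20238 + (1964 + 8861))/(12802 + 6239) = -19096 + (20238 + (1964 + 8861))/(12802 + 6239) = -19096 + (20238 + 10825)/19041 = -19096 + 31063*(1/19041) = -19096 + 31063/19041 = -363575873/19041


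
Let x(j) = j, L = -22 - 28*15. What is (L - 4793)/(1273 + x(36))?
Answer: -5235/1309 ≈ -3.9992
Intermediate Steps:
L = -442 (L = -22 - 420 = -442)
(L - 4793)/(1273 + x(36)) = (-442 - 4793)/(1273 + 36) = -5235/1309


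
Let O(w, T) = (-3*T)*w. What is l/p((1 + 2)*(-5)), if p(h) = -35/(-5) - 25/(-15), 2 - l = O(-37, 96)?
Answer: -15981/13 ≈ -1229.3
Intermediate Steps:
O(w, T) = -3*T*w
l = -10654 (l = 2 - (-3)*96*(-37) = 2 - 1*10656 = 2 - 10656 = -10654)
p(h) = 26/3 (p(h) = -35*(-⅕) - 25*(-1/15) = 7 + 5/3 = 26/3)
l/p((1 + 2)*(-5)) = -10654/26/3 = -10654*3/26 = -15981/13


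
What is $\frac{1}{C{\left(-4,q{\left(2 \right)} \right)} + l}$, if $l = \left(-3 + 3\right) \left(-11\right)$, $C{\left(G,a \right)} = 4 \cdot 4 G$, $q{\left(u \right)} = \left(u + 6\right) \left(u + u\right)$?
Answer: $- \frac{1}{64} \approx -0.015625$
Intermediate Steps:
$q{\left(u \right)} = 2 u \left(6 + u\right)$ ($q{\left(u \right)} = \left(6 + u\right) 2 u = 2 u \left(6 + u\right)$)
$C{\left(G,a \right)} = 16 G$
$l = 0$ ($l = 0 \left(-11\right) = 0$)
$\frac{1}{C{\left(-4,q{\left(2 \right)} \right)} + l} = \frac{1}{16 \left(-4\right) + 0} = \frac{1}{-64 + 0} = \frac{1}{-64} = - \frac{1}{64}$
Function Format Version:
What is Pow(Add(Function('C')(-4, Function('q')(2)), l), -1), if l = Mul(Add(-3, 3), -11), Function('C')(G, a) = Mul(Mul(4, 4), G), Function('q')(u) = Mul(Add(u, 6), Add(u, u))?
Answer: Rational(-1, 64) ≈ -0.015625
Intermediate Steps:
Function('q')(u) = Mul(2, u, Add(6, u)) (Function('q')(u) = Mul(Add(6, u), Mul(2, u)) = Mul(2, u, Add(6, u)))
Function('C')(G, a) = Mul(16, G)
l = 0 (l = Mul(0, -11) = 0)
Pow(Add(Function('C')(-4, Function('q')(2)), l), -1) = Pow(Add(Mul(16, -4), 0), -1) = Pow(Add(-64, 0), -1) = Pow(-64, -1) = Rational(-1, 64)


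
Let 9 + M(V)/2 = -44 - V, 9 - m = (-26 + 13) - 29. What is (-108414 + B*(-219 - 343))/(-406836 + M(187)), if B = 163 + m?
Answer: 114341/203658 ≈ 0.56144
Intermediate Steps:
m = 51 (m = 9 - ((-26 + 13) - 29) = 9 - (-13 - 29) = 9 - 1*(-42) = 9 + 42 = 51)
M(V) = -106 - 2*V (M(V) = -18 + 2*(-44 - V) = -18 + (-88 - 2*V) = -106 - 2*V)
B = 214 (B = 163 + 51 = 214)
(-108414 + B*(-219 - 343))/(-406836 + M(187)) = (-108414 + 214*(-219 - 343))/(-406836 + (-106 - 2*187)) = (-108414 + 214*(-562))/(-406836 + (-106 - 374)) = (-108414 - 120268)/(-406836 - 480) = -228682/(-407316) = -228682*(-1/407316) = 114341/203658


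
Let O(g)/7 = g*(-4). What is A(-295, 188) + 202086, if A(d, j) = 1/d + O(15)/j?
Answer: 2801891368/13865 ≈ 2.0208e+5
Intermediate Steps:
O(g) = -28*g (O(g) = 7*(g*(-4)) = 7*(-4*g) = -28*g)
A(d, j) = 1/d - 420/j (A(d, j) = 1/d + (-28*15)/j = 1/d - 420/j)
A(-295, 188) + 202086 = (1/(-295) - 420/188) + 202086 = (-1/295 - 420*1/188) + 202086 = (-1/295 - 105/47) + 202086 = -31022/13865 + 202086 = 2801891368/13865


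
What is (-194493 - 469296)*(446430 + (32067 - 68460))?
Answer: -272178050193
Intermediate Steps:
(-194493 - 469296)*(446430 + (32067 - 68460)) = -663789*(446430 - 36393) = -663789*410037 = -272178050193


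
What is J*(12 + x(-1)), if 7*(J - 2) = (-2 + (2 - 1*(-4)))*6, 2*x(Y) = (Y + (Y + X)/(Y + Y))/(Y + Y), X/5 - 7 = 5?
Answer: 2983/28 ≈ 106.54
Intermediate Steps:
X = 60 (X = 35 + 5*5 = 35 + 25 = 60)
x(Y) = (Y + (60 + Y)/(2*Y))/(4*Y) (x(Y) = ((Y + (Y + 60)/(Y + Y))/(Y + Y))/2 = ((Y + (60 + Y)/((2*Y)))/((2*Y)))/2 = ((Y + (60 + Y)*(1/(2*Y)))*(1/(2*Y)))/2 = ((Y + (60 + Y)/(2*Y))*(1/(2*Y)))/2 = ((Y + (60 + Y)/(2*Y))/(2*Y))/2 = (Y + (60 + Y)/(2*Y))/(4*Y))
J = 38/7 (J = 2 + ((-2 + (2 - 1*(-4)))*6)/7 = 2 + ((-2 + (2 + 4))*6)/7 = 2 + ((-2 + 6)*6)/7 = 2 + (4*6)/7 = 2 + (1/7)*24 = 2 + 24/7 = 38/7 ≈ 5.4286)
J*(12 + x(-1)) = 38*(12 + (1/8)*(60 - 1 + 2*(-1)**2)/(-1)**2)/7 = 38*(12 + (1/8)*1*(60 - 1 + 2*1))/7 = 38*(12 + (1/8)*1*(60 - 1 + 2))/7 = 38*(12 + (1/8)*1*61)/7 = 38*(12 + 61/8)/7 = (38/7)*(157/8) = 2983/28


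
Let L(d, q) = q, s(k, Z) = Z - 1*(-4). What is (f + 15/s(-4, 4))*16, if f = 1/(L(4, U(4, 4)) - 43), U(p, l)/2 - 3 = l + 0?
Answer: 854/29 ≈ 29.448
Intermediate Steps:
s(k, Z) = 4 + Z (s(k, Z) = Z + 4 = 4 + Z)
U(p, l) = 6 + 2*l (U(p, l) = 6 + 2*(l + 0) = 6 + 2*l)
f = -1/29 (f = 1/((6 + 2*4) - 43) = 1/((6 + 8) - 43) = 1/(14 - 43) = 1/(-29) = -1/29 ≈ -0.034483)
(f + 15/s(-4, 4))*16 = (-1/29 + 15/(4 + 4))*16 = (-1/29 + 15/8)*16 = (427/232)*16 = 854/29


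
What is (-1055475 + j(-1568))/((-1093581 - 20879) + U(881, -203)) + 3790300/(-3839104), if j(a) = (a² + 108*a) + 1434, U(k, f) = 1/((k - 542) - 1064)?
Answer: -1625150707146475/775483172655776 ≈ -2.0957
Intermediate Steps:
U(k, f) = 1/(-1606 + k) (U(k, f) = 1/((-542 + k) - 1064) = 1/(-1606 + k))
j(a) = 1434 + a² + 108*a
(-1055475 + j(-1568))/((-1093581 - 20879) + U(881, -203)) + 3790300/(-3839104) = (-1055475 + (1434 + (-1568)² + 108*(-1568)))/((-1093581 - 20879) + 1/(-1606 + 881)) + 3790300/(-3839104) = (-1055475 + (1434 + 2458624 - 169344))/(-1114460 + 1/(-725)) + 3790300*(-1/3839104) = (-1055475 + 2290714)/(-1114460 - 1/725) - 947575/959776 = 1235239/(-807983501/725) - 947575/959776 = 1235239*(-725/807983501) - 947575/959776 = -895548275/807983501 - 947575/959776 = -1625150707146475/775483172655776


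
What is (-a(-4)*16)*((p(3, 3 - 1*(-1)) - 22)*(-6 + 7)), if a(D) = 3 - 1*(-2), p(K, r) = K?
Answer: 1520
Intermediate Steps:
a(D) = 5 (a(D) = 3 + 2 = 5)
(-a(-4)*16)*((p(3, 3 - 1*(-1)) - 22)*(-6 + 7)) = (-1*5*16)*((3 - 22)*(-6 + 7)) = (-5*16)*(-19*1) = -80*(-19) = 1520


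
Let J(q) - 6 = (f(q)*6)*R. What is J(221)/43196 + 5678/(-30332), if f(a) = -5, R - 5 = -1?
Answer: -15545296/81888817 ≈ -0.18983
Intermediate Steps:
R = 4 (R = 5 - 1 = 4)
J(q) = -114 (J(q) = 6 - 5*6*4 = 6 - 30*4 = 6 - 120 = -114)
J(221)/43196 + 5678/(-30332) = -114/43196 + 5678/(-30332) = -114*1/43196 + 5678*(-1/30332) = -57/21598 - 2839/15166 = -15545296/81888817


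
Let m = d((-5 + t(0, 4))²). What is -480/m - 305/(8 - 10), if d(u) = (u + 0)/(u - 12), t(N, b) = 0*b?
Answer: -971/10 ≈ -97.100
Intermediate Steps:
t(N, b) = 0
d(u) = u/(-12 + u)
m = 25/13 (m = (-5 + 0)²/(-12 + (-5 + 0)²) = (-5)²/(-12 + (-5)²) = 25/(-12 + 25) = 25/13 ≈ 1.9231)
-480/m - 305/(8 - 10) = -480/25/13 - 305/(8 - 10) = -480*13/25 - 305/((-2*1)) = -1248/5 - 305/(-2) = -1248/5 - 305*(-½) = -1248/5 + 305/2 = -971/10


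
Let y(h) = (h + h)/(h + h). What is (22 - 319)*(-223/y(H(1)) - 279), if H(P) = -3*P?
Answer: 149094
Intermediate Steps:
y(h) = 1 (y(h) = (2*h)/((2*h)) = (2*h)*(1/(2*h)) = 1)
(22 - 319)*(-223/y(H(1)) - 279) = (22 - 319)*(-223/1 - 279) = -297*(-223*1 - 279) = -297*(-223 - 279) = -297*(-502) = 149094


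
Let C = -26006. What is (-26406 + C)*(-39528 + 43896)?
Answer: -228935616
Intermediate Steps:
(-26406 + C)*(-39528 + 43896) = (-26406 - 26006)*(-39528 + 43896) = -52412*4368 = -228935616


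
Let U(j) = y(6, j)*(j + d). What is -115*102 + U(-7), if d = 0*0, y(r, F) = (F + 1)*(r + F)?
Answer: -11772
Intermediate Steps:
y(r, F) = (1 + F)*(F + r)
d = 0
U(j) = j*(6 + j**2 + 7*j) (U(j) = (j + 6 + j**2 + j*6)*(j + 0) = (j + 6 + j**2 + 6*j)*j = (6 + j**2 + 7*j)*j = j*(6 + j**2 + 7*j))
-115*102 + U(-7) = -115*102 - 7*(6 + (-7)**2 + 7*(-7)) = -11730 - 7*(6 + 49 - 49) = -11730 - 7*6 = -11730 - 42 = -11772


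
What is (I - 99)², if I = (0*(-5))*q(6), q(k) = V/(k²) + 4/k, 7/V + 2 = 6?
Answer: 9801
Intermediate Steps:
V = 7/4 (V = 7/(-2 + 6) = 7/4 ≈ 1.7500)
q(k) = 4/k + 7/(4*k²) (q(k) = 7/(4*(k²)) + 4/k = 7/(4*k²) + 4/k = 4/k + 7/(4*k²))
I = 0 (I = (0*(-5))*((¼)*(7 + 16*6)/6²) = 0*((¼)*(1/36)*(7 + 96)) = 0*((¼)*(1/36)*103) = 0*(103/144) = 0)
(I - 99)² = (0 - 99)² = (-99)² = 9801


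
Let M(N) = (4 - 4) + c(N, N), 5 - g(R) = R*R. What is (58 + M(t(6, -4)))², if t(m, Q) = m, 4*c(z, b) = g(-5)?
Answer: 2809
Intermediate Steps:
g(R) = 5 - R² (g(R) = 5 - R*R = 5 - R²)
c(z, b) = -5 (c(z, b) = (5 - 1*(-5)²)/4 = (5 - 1*25)/4 = (5 - 25)/4 = (¼)*(-20) = -5)
M(N) = -5 (M(N) = (4 - 4) - 5 = 0 - 5 = -5)
(58 + M(t(6, -4)))² = (58 - 5)² = 53² = 2809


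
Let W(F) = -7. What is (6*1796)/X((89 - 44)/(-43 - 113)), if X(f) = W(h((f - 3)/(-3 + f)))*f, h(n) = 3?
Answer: 186784/35 ≈ 5336.7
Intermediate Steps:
X(f) = -7*f
(6*1796)/X((89 - 44)/(-43 - 113)) = (6*1796)/((-7*(89 - 44)/(-43 - 113))) = 10776/((-315/(-156))) = 10776/((-315*(-1)/156)) = 10776/((-7*(-15/52))) = 10776/(105/52) = 10776*(52/105) = 186784/35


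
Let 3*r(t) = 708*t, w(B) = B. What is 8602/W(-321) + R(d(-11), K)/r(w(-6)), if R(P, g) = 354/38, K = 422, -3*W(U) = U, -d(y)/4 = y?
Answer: 1307397/16264 ≈ 80.386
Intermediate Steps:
d(y) = -4*y
W(U) = -U/3
r(t) = 236*t (r(t) = (708*t)/3 = 236*t)
R(P, g) = 177/19 (R(P, g) = 354*(1/38) = 177/19)
8602/W(-321) + R(d(-11), K)/r(w(-6)) = 8602/((-⅓*(-321))) + 177/(19*((236*(-6)))) = 8602/107 + (177/19)/(-1416) = 8602*(1/107) + (177/19)*(-1/1416) = 8602/107 - 1/152 = 1307397/16264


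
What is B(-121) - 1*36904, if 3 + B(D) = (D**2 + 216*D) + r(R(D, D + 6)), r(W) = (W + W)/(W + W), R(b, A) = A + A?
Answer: -48401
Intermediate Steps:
R(b, A) = 2*A
r(W) = 1 (r(W) = (2*W)/((2*W)) = (2*W)*(1/(2*W)) = 1)
B(D) = -2 + D**2 + 216*D (B(D) = -3 + ((D**2 + 216*D) + 1) = -3 + (1 + D**2 + 216*D) = -2 + D**2 + 216*D)
B(-121) - 1*36904 = (-2 + (-121)**2 + 216*(-121)) - 1*36904 = (-2 + 14641 - 26136) - 36904 = -11497 - 36904 = -48401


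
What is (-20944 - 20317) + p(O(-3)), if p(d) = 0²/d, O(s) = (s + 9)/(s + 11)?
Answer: -41261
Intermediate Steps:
O(s) = (9 + s)/(11 + s)
p(d) = 0 (p(d) = 0/d = 0)
(-20944 - 20317) + p(O(-3)) = (-20944 - 20317) + 0 = -41261 + 0 = -41261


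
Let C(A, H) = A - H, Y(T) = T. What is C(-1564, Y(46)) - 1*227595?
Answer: -229205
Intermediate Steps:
C(-1564, Y(46)) - 1*227595 = (-1564 - 1*46) - 1*227595 = (-1564 - 46) - 227595 = -1610 - 227595 = -229205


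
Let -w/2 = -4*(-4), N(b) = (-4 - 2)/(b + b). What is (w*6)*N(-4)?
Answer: -144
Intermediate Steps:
N(b) = -3/b (N(b) = -6*1/(2*b) = -3/b)
w = -32 (w = -(-8)*(-4) = -2*16 = -32)
(w*6)*N(-4) = (-32*6)*(-3/(-4)) = -(-576)*(-1)/4 = -192*3/4 = -144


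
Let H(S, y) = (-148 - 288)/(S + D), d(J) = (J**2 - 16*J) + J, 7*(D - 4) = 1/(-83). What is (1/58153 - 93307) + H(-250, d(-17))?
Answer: -775518886640842/8311633831 ≈ -93305.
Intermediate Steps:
D = 2323/581 (D = 4 + (1/7)/(-83) = 4 + (1/7)*(-1/83) = 4 - 1/581 = 2323/581 ≈ 3.9983)
d(J) = J**2 - 15*J
H(S, y) = -436/(2323/581 + S) (H(S, y) = (-148 - 288)/(S + 2323/581) = -436/(2323/581 + S))
(1/58153 - 93307) + H(-250, d(-17)) = (1/58153 - 93307) - 253316/(2323 + 581*(-250)) = (1/58153 - 93307) - 253316/(2323 - 145250) = -5426081970/58153 - 253316/(-142927) = -5426081970/58153 - 253316*(-1/142927) = -5426081970/58153 + 253316/142927 = -775518886640842/8311633831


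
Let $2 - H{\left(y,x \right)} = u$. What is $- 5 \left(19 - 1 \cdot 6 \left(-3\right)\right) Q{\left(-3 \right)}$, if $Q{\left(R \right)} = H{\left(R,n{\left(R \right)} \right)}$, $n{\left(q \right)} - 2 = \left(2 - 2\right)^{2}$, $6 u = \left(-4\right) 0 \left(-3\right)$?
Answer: $-370$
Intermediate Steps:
$u = 0$ ($u = \frac{\left(-4\right) 0 \left(-3\right)}{6} = \frac{0 \left(-3\right)}{6} = \frac{1}{6} \cdot 0 = 0$)
$n{\left(q \right)} = 2$ ($n{\left(q \right)} = 2 + \left(2 - 2\right)^{2} = 2 + 0^{2} = 2 + 0 = 2$)
$H{\left(y,x \right)} = 2$ ($H{\left(y,x \right)} = 2 - 0 = 2 + 0 = 2$)
$Q{\left(R \right)} = 2$
$- 5 \left(19 - 1 \cdot 6 \left(-3\right)\right) Q{\left(-3 \right)} = - 5 \left(19 - 1 \cdot 6 \left(-3\right)\right) 2 = - 5 \left(19 - 6 \left(-3\right)\right) 2 = - 5 \left(19 - -18\right) 2 = - 5 \left(19 + 18\right) 2 = \left(-5\right) 37 \cdot 2 = \left(-185\right) 2 = -370$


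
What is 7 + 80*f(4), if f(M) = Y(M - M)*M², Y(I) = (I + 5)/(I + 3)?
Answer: 6421/3 ≈ 2140.3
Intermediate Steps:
Y(I) = (5 + I)/(3 + I)
f(M) = 5*M²/3 (f(M) = ((5 + (M - M))/(3 + (M - M)))*M² = ((5 + 0)/(3 + 0))*M² = (5/3)*M² = ((⅓)*5)*M² = 5*M²/3)
7 + 80*f(4) = 7 + 80*((5/3)*4²) = 7 + 80*((5/3)*16) = 7 + 80*(80/3) = 7 + 6400/3 = 6421/3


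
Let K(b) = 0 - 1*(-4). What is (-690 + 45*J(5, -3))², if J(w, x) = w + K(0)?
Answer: 81225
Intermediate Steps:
K(b) = 4 (K(b) = 0 + 4 = 4)
J(w, x) = 4 + w (J(w, x) = w + 4 = 4 + w)
(-690 + 45*J(5, -3))² = (-690 + 45*(4 + 5))² = (-690 + 45*9)² = (-690 + 405)² = (-285)² = 81225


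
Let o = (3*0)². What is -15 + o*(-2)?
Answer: -15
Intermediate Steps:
o = 0 (o = 0² = 0)
-15 + o*(-2) = -15 + 0*(-2) = -15 + 0 = -15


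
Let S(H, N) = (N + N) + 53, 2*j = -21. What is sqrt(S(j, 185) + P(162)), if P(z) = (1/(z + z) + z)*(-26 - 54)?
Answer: I*sqrt(1015517)/9 ≈ 111.97*I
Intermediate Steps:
j = -21/2 (j = (1/2)*(-21) = -21/2 ≈ -10.500)
S(H, N) = 53 + 2*N (S(H, N) = 2*N + 53 = 53 + 2*N)
P(z) = -80*z - 40/z (P(z) = (1/(2*z) + z)*(-80) = (z + 1/(2*z))*(-80) = -80*z - 40/z)
sqrt(S(j, 185) + P(162)) = sqrt((53 + 2*185) + (-80*162 - 40/162)) = sqrt((53 + 370) + (-12960 - 40*1/162)) = sqrt(423 + (-12960 - 20/81)) = sqrt(423 - 1049780/81) = sqrt(-1015517/81) = I*sqrt(1015517)/9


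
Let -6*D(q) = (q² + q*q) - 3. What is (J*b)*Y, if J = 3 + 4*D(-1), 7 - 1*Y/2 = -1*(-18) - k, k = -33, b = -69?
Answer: 22264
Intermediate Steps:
D(q) = ½ - q²/3 (D(q) = -((q² + q*q) - 3)/6 = -((q² + q²) - 3)/6 = -(2*q² - 3)/6 = -(-3 + 2*q²)/6 = ½ - q²/3)
Y = -88 (Y = 14 - 2*(-1*(-18) - 1*(-33)) = 14 - 2*(18 + 33) = 14 - 2*51 = 14 - 102 = -88)
J = 11/3 (J = 3 + 4*(½ - ⅓*(-1)²) = 3 + 4*(½ - ⅓*1) = 3 + 4*(½ - ⅓) = 3 + 4*(⅙) = 3 + ⅔ = 11/3 ≈ 3.6667)
(J*b)*Y = ((11/3)*(-69))*(-88) = -253*(-88) = 22264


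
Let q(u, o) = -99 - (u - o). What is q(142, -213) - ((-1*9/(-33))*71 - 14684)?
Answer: 156317/11 ≈ 14211.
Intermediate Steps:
q(u, o) = -99 + o - u (q(u, o) = -99 + (o - u) = -99 + o - u)
q(142, -213) - ((-1*9/(-33))*71 - 14684) = (-99 - 213 - 1*142) - ((-1*9/(-33))*71 - 14684) = (-99 - 213 - 142) - (-9*(-1/33)*71 - 14684) = -454 - ((3/11)*71 - 14684) = -454 - (213/11 - 14684) = -454 - 1*(-161311/11) = -454 + 161311/11 = 156317/11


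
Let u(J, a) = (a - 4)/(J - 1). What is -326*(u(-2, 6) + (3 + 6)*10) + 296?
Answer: -86480/3 ≈ -28827.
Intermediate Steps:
u(J, a) = (-4 + a)/(-1 + J)
-326*(u(-2, 6) + (3 + 6)*10) + 296 = -326*((-4 + 6)/(-1 - 2) + (3 + 6)*10) + 296 = -326*(2/(-3) + 9*10) + 296 = -326*(-⅓*2 + 90) + 296 = -326*(-⅔ + 90) + 296 = -326*268/3 + 296 = -87368/3 + 296 = -86480/3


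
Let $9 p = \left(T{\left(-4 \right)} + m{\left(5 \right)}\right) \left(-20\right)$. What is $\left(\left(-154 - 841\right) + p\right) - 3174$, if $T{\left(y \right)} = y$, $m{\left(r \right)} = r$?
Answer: $- \frac{37541}{9} \approx -4171.2$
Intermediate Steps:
$p = - \frac{20}{9}$ ($p = \frac{\left(-4 + 5\right) \left(-20\right)}{9} = \frac{1 \left(-20\right)}{9} = \frac{1}{9} \left(-20\right) = - \frac{20}{9} \approx -2.2222$)
$\left(\left(-154 - 841\right) + p\right) - 3174 = \left(\left(-154 - 841\right) - \frac{20}{9}\right) - 3174 = \left(-995 - \frac{20}{9}\right) - 3174 = - \frac{8975}{9} - 3174 = - \frac{37541}{9}$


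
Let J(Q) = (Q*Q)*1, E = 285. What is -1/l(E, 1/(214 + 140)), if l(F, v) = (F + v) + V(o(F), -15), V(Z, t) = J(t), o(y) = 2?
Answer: -354/180541 ≈ -0.0019608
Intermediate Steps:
J(Q) = Q**2 (J(Q) = Q**2*1 = Q**2)
V(Z, t) = t**2
l(F, v) = 225 + F + v (l(F, v) = (F + v) + (-15)**2 = (F + v) + 225 = 225 + F + v)
-1/l(E, 1/(214 + 140)) = -1/(225 + 285 + 1/(214 + 140)) = -1/(225 + 285 + 1/354) = -1/180541/354 = -1*354/180541 = -354/180541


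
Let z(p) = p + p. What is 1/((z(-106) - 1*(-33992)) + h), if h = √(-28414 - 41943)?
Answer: 33780/1141158757 - 23*I*√133/1141158757 ≈ 2.9601e-5 - 2.3244e-7*I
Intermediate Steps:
h = 23*I*√133 (h = √(-70357) = 23*I*√133 ≈ 265.25*I)
z(p) = 2*p
1/((z(-106) - 1*(-33992)) + h) = 1/((2*(-106) - 1*(-33992)) + 23*I*√133) = 1/((-212 + 33992) + 23*I*√133) = 1/(33780 + 23*I*√133)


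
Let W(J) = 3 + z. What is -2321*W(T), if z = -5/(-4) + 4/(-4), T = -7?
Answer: -30173/4 ≈ -7543.3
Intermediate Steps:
z = 1/4 (z = -5*(-1/4) + 4*(-1/4) = 5/4 - 1 = 1/4 ≈ 0.25000)
W(J) = 13/4 (W(J) = 3 + 1/4 = 13/4)
-2321*W(T) = -2321*13/4 = -30173/4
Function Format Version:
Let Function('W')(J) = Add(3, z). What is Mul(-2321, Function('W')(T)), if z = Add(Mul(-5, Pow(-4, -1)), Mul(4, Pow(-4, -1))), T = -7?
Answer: Rational(-30173, 4) ≈ -7543.3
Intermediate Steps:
z = Rational(1, 4) (z = Add(Mul(-5, Rational(-1, 4)), Mul(4, Rational(-1, 4))) = Add(Rational(5, 4), -1) = Rational(1, 4) ≈ 0.25000)
Function('W')(J) = Rational(13, 4) (Function('W')(J) = Add(3, Rational(1, 4)) = Rational(13, 4))
Mul(-2321, Function('W')(T)) = Mul(-2321, Rational(13, 4)) = Rational(-30173, 4)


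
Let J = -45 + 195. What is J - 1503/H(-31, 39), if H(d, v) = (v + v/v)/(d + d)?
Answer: 49593/20 ≈ 2479.6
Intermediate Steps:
H(d, v) = (1 + v)/(2*d) (H(d, v) = (v + 1)/((2*d)) = (1 + v)*(1/(2*d)) = (1 + v)/(2*d))
J = 150
J - 1503/H(-31, 39) = 150 - 1503/((½)*(1 + 39)/(-31)) = 150 - 1503/((½)*(-1/31)*40) = 150 - 1503/(-20/31) = 150 - 31/20*(-1503) = 150 + 46593/20 = 49593/20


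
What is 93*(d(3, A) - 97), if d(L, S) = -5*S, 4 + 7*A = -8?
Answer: -57567/7 ≈ -8223.9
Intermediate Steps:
A = -12/7 (A = -4/7 + (1/7)*(-8) = -4/7 - 8/7 = -12/7 ≈ -1.7143)
93*(d(3, A) - 97) = 93*(-5*(-12/7) - 97) = 93*(60/7 - 97) = 93*(-619/7) = -57567/7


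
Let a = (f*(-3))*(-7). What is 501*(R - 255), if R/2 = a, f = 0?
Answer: -127755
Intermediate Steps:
a = 0 (a = (0*(-3))*(-7) = 0*(-7) = 0)
R = 0 (R = 2*0 = 0)
501*(R - 255) = 501*(0 - 255) = 501*(-255) = -127755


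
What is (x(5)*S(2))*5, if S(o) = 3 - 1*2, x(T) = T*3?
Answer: 75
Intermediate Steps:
x(T) = 3*T
S(o) = 1 (S(o) = 3 - 2 = 1)
(x(5)*S(2))*5 = ((3*5)*1)*5 = (15*1)*5 = 15*5 = 75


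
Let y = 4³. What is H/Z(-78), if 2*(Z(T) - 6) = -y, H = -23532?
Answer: 11766/13 ≈ 905.08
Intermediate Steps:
y = 64
Z(T) = -26 (Z(T) = 6 + (-1*64)/2 = 6 + (½)*(-64) = 6 - 32 = -26)
H/Z(-78) = -23532/(-26) = -23532*(-1/26) = 11766/13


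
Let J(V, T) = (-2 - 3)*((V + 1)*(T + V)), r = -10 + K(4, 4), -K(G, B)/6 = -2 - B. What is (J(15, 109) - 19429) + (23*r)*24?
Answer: -14997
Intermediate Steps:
K(G, B) = 12 + 6*B (K(G, B) = -6*(-2 - B) = 12 + 6*B)
r = 26 (r = -10 + (12 + 6*4) = -10 + (12 + 24) = -10 + 36 = 26)
J(V, T) = -5*(1 + V)*(T + V)
(J(15, 109) - 19429) + (23*r)*24 = ((-5*109 - 5*15 - 5*15**2 - 5*109*15) - 19429) + (23*26)*24 = ((-545 - 75 - 5*225 - 8175) - 19429) + 598*24 = ((-545 - 75 - 1125 - 8175) - 19429) + 14352 = (-9920 - 19429) + 14352 = -29349 + 14352 = -14997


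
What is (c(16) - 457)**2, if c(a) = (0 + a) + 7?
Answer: 188356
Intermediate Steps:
c(a) = 7 + a (c(a) = a + 7 = 7 + a)
(c(16) - 457)**2 = ((7 + 16) - 457)**2 = (23 - 457)**2 = (-434)**2 = 188356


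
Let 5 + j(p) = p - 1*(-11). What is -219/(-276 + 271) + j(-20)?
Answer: 149/5 ≈ 29.800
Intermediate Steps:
j(p) = 6 + p (j(p) = -5 + (p - 1*(-11)) = -5 + (p + 11) = -5 + (11 + p) = 6 + p)
-219/(-276 + 271) + j(-20) = -219/(-276 + 271) + (6 - 20) = -219/(-5) - 14 = -219*(-⅕) - 14 = 219/5 - 14 = 149/5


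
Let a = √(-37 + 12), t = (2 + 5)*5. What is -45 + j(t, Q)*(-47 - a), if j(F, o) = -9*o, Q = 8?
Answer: 3339 + 360*I ≈ 3339.0 + 360.0*I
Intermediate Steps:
t = 35 (t = 7*5 = 35)
a = 5*I (a = √(-25) = 5*I ≈ 5.0*I)
-45 + j(t, Q)*(-47 - a) = -45 + (-9*8)*(-47 - 5*I) = -45 - 72*(-47 - 5*I) = -45 + (3384 + 360*I) = 3339 + 360*I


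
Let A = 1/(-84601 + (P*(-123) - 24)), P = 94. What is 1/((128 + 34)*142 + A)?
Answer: 96187/2212685747 ≈ 4.3471e-5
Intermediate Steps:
A = -1/96187 (A = 1/(-84601 + (94*(-123) - 24)) = 1/(-84601 + (-11562 - 24)) = 1/(-84601 - 11586) = 1/(-96187) = -1/96187 ≈ -1.0396e-5)
1/((128 + 34)*142 + A) = 1/((128 + 34)*142 - 1/96187) = 1/(162*142 - 1/96187) = 1/(23004 - 1/96187) = 1/(2212685747/96187) = 96187/2212685747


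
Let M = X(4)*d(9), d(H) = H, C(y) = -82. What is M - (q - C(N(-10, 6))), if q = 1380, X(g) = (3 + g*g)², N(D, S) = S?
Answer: 1787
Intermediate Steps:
X(g) = (3 + g²)²
M = 3249 (M = (3 + 4²)²*9 = (3 + 16)²*9 = 19²*9 = 361*9 = 3249)
M - (q - C(N(-10, 6))) = 3249 - (1380 - 1*(-82)) = 3249 - (1380 + 82) = 3249 - 1*1462 = 3249 - 1462 = 1787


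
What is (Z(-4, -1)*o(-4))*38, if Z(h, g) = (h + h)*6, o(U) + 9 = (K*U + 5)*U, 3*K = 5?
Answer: 4256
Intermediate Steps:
K = 5/3 (K = (⅓)*5 = 5/3 ≈ 1.6667)
o(U) = -9 + U*(5 + 5*U/3) (o(U) = -9 + (5*U/3 + 5)*U = -9 + (5 + 5*U/3)*U = -9 + U*(5 + 5*U/3))
Z(h, g) = 12*h (Z(h, g) = (2*h)*6 = 12*h)
(Z(-4, -1)*o(-4))*38 = ((12*(-4))*(-9 + 5*(-4) + (5/3)*(-4)²))*38 = -48*(-9 - 20 + (5/3)*16)*38 = -48*(-9 - 20 + 80/3)*38 = -48*(-7/3)*38 = 112*38 = 4256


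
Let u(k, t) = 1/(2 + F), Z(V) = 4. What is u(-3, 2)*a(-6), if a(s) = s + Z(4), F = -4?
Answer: 1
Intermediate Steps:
a(s) = 4 + s (a(s) = s + 4 = 4 + s)
u(k, t) = -½ (u(k, t) = 1/(2 - 4) = 1/(-2) = -½)
u(-3, 2)*a(-6) = -(4 - 6)/2 = -½*(-2) = 1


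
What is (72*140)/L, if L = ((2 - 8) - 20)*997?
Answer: -5040/12961 ≈ -0.38886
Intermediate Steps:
L = -25922 (L = (-6 - 20)*997 = -26*997 = -25922)
(72*140)/L = (72*140)/(-25922) = 10080*(-1/25922) = -5040/12961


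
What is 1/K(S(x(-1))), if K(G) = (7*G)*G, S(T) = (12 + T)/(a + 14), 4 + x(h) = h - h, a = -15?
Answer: 1/448 ≈ 0.0022321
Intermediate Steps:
x(h) = -4 (x(h) = -4 + (h - h) = -4 + 0 = -4)
S(T) = -12 - T (S(T) = (12 + T)/(-15 + 14) = (12 + T)/(-1) = (12 + T)*(-1) = -12 - T)
K(G) = 7*G²
1/K(S(x(-1))) = 1/(7*(-12 - 1*(-4))²) = 1/(7*(-12 + 4)²) = 1/(7*(-8)²) = 1/(7*64) = 1/448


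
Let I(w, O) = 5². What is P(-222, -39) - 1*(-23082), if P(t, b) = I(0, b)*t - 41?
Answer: 17491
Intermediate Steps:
I(w, O) = 25
P(t, b) = -41 + 25*t (P(t, b) = 25*t - 41 = -41 + 25*t)
P(-222, -39) - 1*(-23082) = (-41 + 25*(-222)) - 1*(-23082) = (-41 - 5550) + 23082 = -5591 + 23082 = 17491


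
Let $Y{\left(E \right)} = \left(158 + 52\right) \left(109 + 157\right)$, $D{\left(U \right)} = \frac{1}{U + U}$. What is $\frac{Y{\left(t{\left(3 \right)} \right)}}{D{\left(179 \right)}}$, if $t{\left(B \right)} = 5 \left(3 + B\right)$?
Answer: $19997880$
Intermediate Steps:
$t{\left(B \right)} = 15 + 5 B$
$D{\left(U \right)} = \frac{1}{2 U}$
$Y{\left(E \right)} = 55860$ ($Y{\left(E \right)} = 210 \cdot 266 = 55860$)
$\frac{Y{\left(t{\left(3 \right)} \right)}}{D{\left(179 \right)}} = \frac{55860}{\frac{1}{2} \cdot \frac{1}{179}} = 55860 \frac{1}{\frac{1}{358}} = 55860 \cdot 358 = 19997880$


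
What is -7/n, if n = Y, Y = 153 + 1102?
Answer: -7/1255 ≈ -0.0055777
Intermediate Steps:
Y = 1255
n = 1255
-7/n = -7/1255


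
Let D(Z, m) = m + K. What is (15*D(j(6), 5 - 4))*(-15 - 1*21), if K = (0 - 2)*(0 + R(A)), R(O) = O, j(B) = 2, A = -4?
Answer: -4860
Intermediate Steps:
K = 8 (K = (0 - 2)*(0 - 4) = -2*(-4) = 8)
D(Z, m) = 8 + m (D(Z, m) = m + 8 = 8 + m)
(15*D(j(6), 5 - 4))*(-15 - 1*21) = (15*(8 + (5 - 4)))*(-15 - 1*21) = (15*(8 + 1))*(-15 - 21) = (15*9)*(-36) = 135*(-36) = -4860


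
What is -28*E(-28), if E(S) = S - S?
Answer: 0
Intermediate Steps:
E(S) = 0
-28*E(-28) = -28*0 = 0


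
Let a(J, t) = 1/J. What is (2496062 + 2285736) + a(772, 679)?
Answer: 3691548057/772 ≈ 4.7818e+6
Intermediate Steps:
(2496062 + 2285736) + a(772, 679) = (2496062 + 2285736) + 1/772 = 4781798 + 1/772 = 3691548057/772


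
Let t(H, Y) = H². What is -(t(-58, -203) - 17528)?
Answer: 14164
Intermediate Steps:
-(t(-58, -203) - 17528) = -((-58)² - 17528) = -(3364 - 17528) = -1*(-14164) = 14164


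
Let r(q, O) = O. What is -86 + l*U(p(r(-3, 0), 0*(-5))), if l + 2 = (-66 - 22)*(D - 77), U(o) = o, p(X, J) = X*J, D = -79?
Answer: -86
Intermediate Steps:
p(X, J) = J*X
l = 13726 (l = -2 + (-66 - 22)*(-79 - 77) = -2 - 88*(-156) = -2 + 13728 = 13726)
-86 + l*U(p(r(-3, 0), 0*(-5))) = -86 + 13726*((0*(-5))*0) = -86 + 13726*(0*0) = -86 + 13726*0 = -86 + 0 = -86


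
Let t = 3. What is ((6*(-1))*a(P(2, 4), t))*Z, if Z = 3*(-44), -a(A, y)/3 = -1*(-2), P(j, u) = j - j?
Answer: -4752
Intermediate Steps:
P(j, u) = 0
a(A, y) = -6 (a(A, y) = -(-3)*(-2) = -3*2 = -6)
Z = -132
((6*(-1))*a(P(2, 4), t))*Z = ((6*(-1))*(-6))*(-132) = -6*(-6)*(-132) = 36*(-132) = -4752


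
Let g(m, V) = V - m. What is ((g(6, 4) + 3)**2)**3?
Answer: 1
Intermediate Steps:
((g(6, 4) + 3)**2)**3 = (((4 - 1*6) + 3)**2)**3 = (((4 - 6) + 3)**2)**3 = ((-2 + 3)**2)**3 = (1**2)**3 = 1**3 = 1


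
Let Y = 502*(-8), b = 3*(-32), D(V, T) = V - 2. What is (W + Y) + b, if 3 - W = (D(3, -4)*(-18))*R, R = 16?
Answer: -3821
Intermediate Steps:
D(V, T) = -2 + V
b = -96
W = 291 (W = 3 - (-2 + 3)*(-18)*16 = 3 - 1*(-18)*16 = 3 - (-18)*16 = 3 - 1*(-288) = 3 + 288 = 291)
Y = -4016
(W + Y) + b = (291 - 4016) - 96 = -3725 - 96 = -3821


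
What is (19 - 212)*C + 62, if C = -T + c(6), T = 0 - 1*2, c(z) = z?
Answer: -1482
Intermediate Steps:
T = -2 (T = 0 - 2 = -2)
C = 8 (C = -1*(-2) + 6 = 2 + 6 = 8)
(19 - 212)*C + 62 = (19 - 212)*8 + 62 = -193*8 + 62 = -1544 + 62 = -1482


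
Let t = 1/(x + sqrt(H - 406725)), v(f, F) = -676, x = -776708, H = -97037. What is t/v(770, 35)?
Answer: 194177/101953613753394 + I*sqrt(503762)/407814455013576 ≈ 1.9046e-9 + 1.7404e-12*I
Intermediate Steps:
t = 1/(-776708 + I*sqrt(503762)) (t = 1/(-776708 + sqrt(-97037 - 406725)) = 1/(-776708 + sqrt(-503762)) = 1/(-776708 + I*sqrt(503762)) ≈ -1.2875e-6 - 1.18e-9*I)
t/v(770, 35) = (-388354/301637910513 - I*sqrt(503762)/603275821026)/(-676) = (-388354/301637910513 - I*sqrt(503762)/603275821026)*(-1/676) = 194177/101953613753394 + I*sqrt(503762)/407814455013576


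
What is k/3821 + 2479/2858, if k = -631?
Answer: 7668861/10920418 ≈ 0.70225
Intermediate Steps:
k/3821 + 2479/2858 = -631/3821 + 2479/2858 = 7668861/10920418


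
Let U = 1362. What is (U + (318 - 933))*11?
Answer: 8217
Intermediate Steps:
(U + (318 - 933))*11 = (1362 + (318 - 933))*11 = (1362 - 615)*11 = 747*11 = 8217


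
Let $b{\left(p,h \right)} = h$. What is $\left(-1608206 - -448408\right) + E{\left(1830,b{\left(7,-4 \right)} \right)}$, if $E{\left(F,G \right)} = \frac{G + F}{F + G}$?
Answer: $-1159797$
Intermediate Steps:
$E{\left(F,G \right)} = 1$ ($E{\left(F,G \right)} = \frac{F + G}{F + G} = 1$)
$\left(-1608206 - -448408\right) + E{\left(1830,b{\left(7,-4 \right)} \right)} = \left(-1608206 - -448408\right) + 1 = \left(-1608206 + 448408\right) + 1 = -1159798 + 1 = -1159797$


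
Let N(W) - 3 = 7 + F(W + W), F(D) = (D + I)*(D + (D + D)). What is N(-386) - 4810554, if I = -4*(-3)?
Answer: -3050384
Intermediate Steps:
I = 12
F(D) = 3*D*(12 + D) (F(D) = (D + 12)*(D + (D + D)) = (12 + D)*(D + 2*D) = (12 + D)*(3*D) = 3*D*(12 + D))
N(W) = 10 + 6*W*(12 + 2*W) (N(W) = 3 + (7 + 3*(W + W)*(12 + (W + W))) = 3 + (7 + 3*(2*W)*(12 + 2*W)) = 3 + (7 + 6*W*(12 + 2*W)) = 10 + 6*W*(12 + 2*W))
N(-386) - 4810554 = (10 + 12*(-386)*(6 - 386)) - 4810554 = (10 + 12*(-386)*(-380)) - 4810554 = (10 + 1760160) - 4810554 = 1760170 - 4810554 = -3050384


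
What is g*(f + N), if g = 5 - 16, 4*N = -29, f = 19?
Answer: -517/4 ≈ -129.25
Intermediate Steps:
N = -29/4 (N = (1/4)*(-29) = -29/4 ≈ -7.2500)
g = -11
g*(f + N) = -11*(19 - 29/4) = -11*47/4 = -517/4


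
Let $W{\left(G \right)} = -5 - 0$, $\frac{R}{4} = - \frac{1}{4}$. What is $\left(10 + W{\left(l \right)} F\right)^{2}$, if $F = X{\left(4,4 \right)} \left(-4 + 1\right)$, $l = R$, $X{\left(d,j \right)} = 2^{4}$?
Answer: $62500$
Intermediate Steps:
$X{\left(d,j \right)} = 16$
$R = -1$ ($R = 4 \left(- \frac{1}{4}\right) = -1$)
$l = -1$
$F = -48$ ($F = 16 \left(-4 + 1\right) = 16 \left(-3\right) = -48$)
$W{\left(G \right)} = -5$ ($W{\left(G \right)} = -5 + 0 = -5$)
$\left(10 + W{\left(l \right)} F\right)^{2} = \left(10 - -240\right)^{2} = \left(10 + 240\right)^{2} = 250^{2} = 62500$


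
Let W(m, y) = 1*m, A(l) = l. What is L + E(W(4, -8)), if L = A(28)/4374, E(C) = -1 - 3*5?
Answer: -34978/2187 ≈ -15.994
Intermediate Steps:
W(m, y) = m
E(C) = -16 (E(C) = -1 - 15 = -16)
L = 14/2187 (L = 28/4374 = 28*(1/4374) = 14/2187 ≈ 0.0064015)
L + E(W(4, -8)) = 14/2187 - 16 = -34978/2187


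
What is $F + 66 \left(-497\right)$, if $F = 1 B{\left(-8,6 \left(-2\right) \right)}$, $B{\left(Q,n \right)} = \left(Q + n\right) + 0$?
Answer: $-32822$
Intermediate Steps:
$B{\left(Q,n \right)} = Q + n$
$F = -20$ ($F = 1 \left(-8 + 6 \left(-2\right)\right) = 1 \left(-8 - 12\right) = 1 \left(-20\right) = -20$)
$F + 66 \left(-497\right) = -20 + 66 \left(-497\right) = -20 - 32802 = -32822$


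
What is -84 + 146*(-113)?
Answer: -16582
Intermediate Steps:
-84 + 146*(-113) = -84 - 16498 = -16582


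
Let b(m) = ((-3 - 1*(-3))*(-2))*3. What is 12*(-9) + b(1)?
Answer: -108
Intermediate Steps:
b(m) = 0 (b(m) = ((-3 + 3)*(-2))*3 = (0*(-2))*3 = 0*3 = 0)
12*(-9) + b(1) = 12*(-9) + 0 = -108 + 0 = -108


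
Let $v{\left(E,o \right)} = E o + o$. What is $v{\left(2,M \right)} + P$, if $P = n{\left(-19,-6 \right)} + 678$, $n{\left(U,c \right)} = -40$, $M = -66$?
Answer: $440$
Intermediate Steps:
$v{\left(E,o \right)} = o + E o$
$P = 638$ ($P = -40 + 678 = 638$)
$v{\left(2,M \right)} + P = - 66 \left(1 + 2\right) + 638 = \left(-66\right) 3 + 638 = -198 + 638 = 440$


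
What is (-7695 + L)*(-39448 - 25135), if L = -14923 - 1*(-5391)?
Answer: 1112571341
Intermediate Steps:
L = -9532 (L = -14923 + 5391 = -9532)
(-7695 + L)*(-39448 - 25135) = (-7695 - 9532)*(-39448 - 25135) = -17227*(-64583) = 1112571341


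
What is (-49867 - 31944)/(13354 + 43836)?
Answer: -81811/57190 ≈ -1.4305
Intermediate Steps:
(-49867 - 31944)/(13354 + 43836) = -81811/57190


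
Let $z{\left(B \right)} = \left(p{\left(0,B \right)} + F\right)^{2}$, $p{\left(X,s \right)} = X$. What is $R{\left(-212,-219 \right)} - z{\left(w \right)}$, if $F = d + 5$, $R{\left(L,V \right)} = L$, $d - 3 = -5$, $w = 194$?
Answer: $-221$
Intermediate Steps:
$d = -2$ ($d = 3 - 5 = -2$)
$F = 3$ ($F = -2 + 5 = 3$)
$z{\left(B \right)} = 9$ ($z{\left(B \right)} = \left(0 + 3\right)^{2} = 3^{2} = 9$)
$R{\left(-212,-219 \right)} - z{\left(w \right)} = -212 - 9 = -221$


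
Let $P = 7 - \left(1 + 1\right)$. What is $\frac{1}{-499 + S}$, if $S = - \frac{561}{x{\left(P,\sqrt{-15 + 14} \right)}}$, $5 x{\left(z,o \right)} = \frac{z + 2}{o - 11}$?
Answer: $\frac{191534}{756547069} + \frac{19635 i}{756547069} \approx 0.00025317 + 2.5953 \cdot 10^{-5} i$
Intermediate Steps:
$P = 5$ ($P = 7 - 2 = 5$)
$x{\left(z,o \right)} = \frac{2 + z}{5 \left(-11 + o\right)}$ ($x{\left(z,o \right)} = \frac{\left(z + 2\right) \frac{1}{o - 11}}{5} = \frac{\left(2 + z\right) \frac{1}{-11 + o}}{5} = \frac{\frac{1}{-11 + o} \left(2 + z\right)}{5} = \frac{2 + z}{5 \left(-11 + o\right)}$)
$S = - \frac{1711050 \left(- \frac{77}{610} + \frac{7 i}{610}\right)}{49}$ ($S = - \frac{561}{\frac{1}{5} \frac{1}{-11 + \sqrt{-15 + 14}} \left(2 + 5\right)} = - \frac{561}{\frac{1}{5} \frac{1}{-11 + \sqrt{-1}} \cdot 7} = - \frac{561}{\frac{1}{5} \frac{1}{-11 + i} 7} = - \frac{561}{\frac{1}{5} \frac{-11 - i}{122} \cdot 7} = - \frac{561}{- \frac{77}{610} - \frac{7 i}{610}} = - 561 \frac{3050 \left(- \frac{77}{610} + \frac{7 i}{610}\right)}{49} = - \frac{1711050 \left(- \frac{77}{610} + \frac{7 i}{610}\right)}{49} \approx 4407.9 - 400.71 i$)
$\frac{1}{-499 + S} = \frac{1}{-499 + \left(\frac{30855}{7} - \frac{2805 i}{7}\right)} = \frac{1}{\frac{27362}{7} - \frac{2805 i}{7}} = \frac{49 \left(\frac{27362}{7} + \frac{2805 i}{7}\right)}{756547069}$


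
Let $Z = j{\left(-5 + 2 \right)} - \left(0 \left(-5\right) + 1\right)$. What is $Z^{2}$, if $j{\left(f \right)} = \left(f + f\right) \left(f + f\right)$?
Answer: $1225$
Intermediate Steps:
$j{\left(f \right)} = 4 f^{2}$ ($j{\left(f \right)} = 2 f 2 f = 4 f^{2}$)
$Z = 35$ ($Z = 4 \left(-5 + 2\right)^{2} - \left(0 \left(-5\right) + 1\right) = 4 \left(-3\right)^{2} - \left(0 + 1\right) = 4 \cdot 9 - 1 = 36 - 1 = 35$)
$Z^{2} = 35^{2} = 1225$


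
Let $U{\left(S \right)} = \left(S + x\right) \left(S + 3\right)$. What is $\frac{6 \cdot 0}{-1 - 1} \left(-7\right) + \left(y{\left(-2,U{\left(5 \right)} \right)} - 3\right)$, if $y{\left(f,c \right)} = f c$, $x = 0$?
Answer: $-83$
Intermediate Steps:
$U{\left(S \right)} = S \left(3 + S\right)$ ($U{\left(S \right)} = \left(S + 0\right) \left(S + 3\right) = S \left(3 + S\right)$)
$y{\left(f,c \right)} = c f$
$\frac{6 \cdot 0}{-1 - 1} \left(-7\right) + \left(y{\left(-2,U{\left(5 \right)} \right)} - 3\right) = \frac{6 \cdot 0}{-1 - 1} \left(-7\right) + \left(5 \left(3 + 5\right) \left(-2\right) - 3\right) = \frac{0}{-2} \left(-7\right) + \left(5 \cdot 8 \left(-2\right) - 3\right) = 0 \left(- \frac{1}{2}\right) \left(-7\right) + \left(40 \left(-2\right) - 3\right) = 0 \left(-7\right) - 83 = 0 - 83 = -83$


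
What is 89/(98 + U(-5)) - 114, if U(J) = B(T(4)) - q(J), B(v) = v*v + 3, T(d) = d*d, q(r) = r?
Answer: -41179/362 ≈ -113.75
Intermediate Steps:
T(d) = d**2
B(v) = 3 + v**2 (B(v) = v**2 + 3 = 3 + v**2)
U(J) = 259 - J (U(J) = (3 + (4**2)**2) - J = (3 + 16**2) - J = (3 + 256) - J = 259 - J)
89/(98 + U(-5)) - 114 = 89/(98 + (259 - 1*(-5))) - 114 = 89/(98 + (259 + 5)) - 114 = 89/(98 + 264) - 114 = 89/362 - 114 = -41179/362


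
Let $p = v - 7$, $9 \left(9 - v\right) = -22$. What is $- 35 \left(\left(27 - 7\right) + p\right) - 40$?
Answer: $- \frac{8060}{9} \approx -895.56$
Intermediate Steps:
$v = \frac{103}{9}$ ($v = 9 - - \frac{22}{9} = 9 + \frac{22}{9} = \frac{103}{9} \approx 11.444$)
$p = \frac{40}{9}$ ($p = \frac{103}{9} - 7 = \frac{40}{9} \approx 4.4444$)
$- 35 \left(\left(27 - 7\right) + p\right) - 40 = - 35 \left(\left(27 - 7\right) + \frac{40}{9}\right) - 40 = - 35 \left(20 + \frac{40}{9}\right) - 40 = \left(-35\right) \frac{220}{9} - 40 = - \frac{7700}{9} - 40 = - \frac{8060}{9}$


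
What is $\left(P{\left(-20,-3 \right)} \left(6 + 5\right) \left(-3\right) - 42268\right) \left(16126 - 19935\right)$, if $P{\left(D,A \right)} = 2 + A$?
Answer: $160873115$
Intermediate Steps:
$\left(P{\left(-20,-3 \right)} \left(6 + 5\right) \left(-3\right) - 42268\right) \left(16126 - 19935\right) = \left(\left(2 - 3\right) \left(6 + 5\right) \left(-3\right) - 42268\right) \left(16126 - 19935\right) = \left(- 11 \left(-3\right) - 42268\right) \left(-3809\right) = \left(\left(-1\right) \left(-33\right) - 42268\right) \left(-3809\right) = \left(33 - 42268\right) \left(-3809\right) = \left(-42235\right) \left(-3809\right) = 160873115$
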